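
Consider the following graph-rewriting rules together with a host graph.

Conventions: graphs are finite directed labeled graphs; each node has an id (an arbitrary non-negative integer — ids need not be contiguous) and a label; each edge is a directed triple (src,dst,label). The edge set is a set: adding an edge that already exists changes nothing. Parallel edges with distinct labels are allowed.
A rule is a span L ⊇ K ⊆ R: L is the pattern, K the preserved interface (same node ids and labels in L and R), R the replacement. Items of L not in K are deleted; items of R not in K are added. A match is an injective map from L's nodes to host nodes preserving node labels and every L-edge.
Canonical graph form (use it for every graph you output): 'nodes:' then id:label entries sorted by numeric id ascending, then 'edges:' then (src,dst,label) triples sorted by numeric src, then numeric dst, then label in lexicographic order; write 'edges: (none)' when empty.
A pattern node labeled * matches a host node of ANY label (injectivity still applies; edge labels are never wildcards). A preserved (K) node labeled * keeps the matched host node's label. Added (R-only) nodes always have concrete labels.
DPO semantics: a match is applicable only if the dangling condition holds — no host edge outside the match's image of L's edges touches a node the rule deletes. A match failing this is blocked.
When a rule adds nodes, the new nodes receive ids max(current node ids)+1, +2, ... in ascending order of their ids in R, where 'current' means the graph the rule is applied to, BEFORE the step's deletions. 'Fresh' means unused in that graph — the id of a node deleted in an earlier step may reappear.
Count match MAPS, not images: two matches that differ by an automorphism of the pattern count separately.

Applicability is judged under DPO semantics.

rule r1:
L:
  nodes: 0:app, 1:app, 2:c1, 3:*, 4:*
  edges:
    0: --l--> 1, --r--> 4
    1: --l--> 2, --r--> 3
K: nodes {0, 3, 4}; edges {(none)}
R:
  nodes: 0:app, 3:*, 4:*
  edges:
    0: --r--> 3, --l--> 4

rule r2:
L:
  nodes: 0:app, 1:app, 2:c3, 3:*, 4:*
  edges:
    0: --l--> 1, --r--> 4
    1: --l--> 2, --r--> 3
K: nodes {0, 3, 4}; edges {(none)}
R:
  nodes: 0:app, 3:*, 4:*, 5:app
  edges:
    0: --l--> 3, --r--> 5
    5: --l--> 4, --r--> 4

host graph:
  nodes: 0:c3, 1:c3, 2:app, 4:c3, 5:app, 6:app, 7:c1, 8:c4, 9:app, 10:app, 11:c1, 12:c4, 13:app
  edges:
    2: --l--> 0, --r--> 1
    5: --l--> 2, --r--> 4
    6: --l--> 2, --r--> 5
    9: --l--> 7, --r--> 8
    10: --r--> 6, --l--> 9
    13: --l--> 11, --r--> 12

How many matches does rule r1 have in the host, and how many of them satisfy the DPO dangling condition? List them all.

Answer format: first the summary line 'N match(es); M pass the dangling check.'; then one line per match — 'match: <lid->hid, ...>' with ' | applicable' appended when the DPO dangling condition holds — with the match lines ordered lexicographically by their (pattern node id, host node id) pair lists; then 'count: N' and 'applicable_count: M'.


1 match(es); 1 pass the dangling check.
match: 0->10, 1->9, 2->7, 3->8, 4->6 | applicable
count: 1
applicable_count: 1


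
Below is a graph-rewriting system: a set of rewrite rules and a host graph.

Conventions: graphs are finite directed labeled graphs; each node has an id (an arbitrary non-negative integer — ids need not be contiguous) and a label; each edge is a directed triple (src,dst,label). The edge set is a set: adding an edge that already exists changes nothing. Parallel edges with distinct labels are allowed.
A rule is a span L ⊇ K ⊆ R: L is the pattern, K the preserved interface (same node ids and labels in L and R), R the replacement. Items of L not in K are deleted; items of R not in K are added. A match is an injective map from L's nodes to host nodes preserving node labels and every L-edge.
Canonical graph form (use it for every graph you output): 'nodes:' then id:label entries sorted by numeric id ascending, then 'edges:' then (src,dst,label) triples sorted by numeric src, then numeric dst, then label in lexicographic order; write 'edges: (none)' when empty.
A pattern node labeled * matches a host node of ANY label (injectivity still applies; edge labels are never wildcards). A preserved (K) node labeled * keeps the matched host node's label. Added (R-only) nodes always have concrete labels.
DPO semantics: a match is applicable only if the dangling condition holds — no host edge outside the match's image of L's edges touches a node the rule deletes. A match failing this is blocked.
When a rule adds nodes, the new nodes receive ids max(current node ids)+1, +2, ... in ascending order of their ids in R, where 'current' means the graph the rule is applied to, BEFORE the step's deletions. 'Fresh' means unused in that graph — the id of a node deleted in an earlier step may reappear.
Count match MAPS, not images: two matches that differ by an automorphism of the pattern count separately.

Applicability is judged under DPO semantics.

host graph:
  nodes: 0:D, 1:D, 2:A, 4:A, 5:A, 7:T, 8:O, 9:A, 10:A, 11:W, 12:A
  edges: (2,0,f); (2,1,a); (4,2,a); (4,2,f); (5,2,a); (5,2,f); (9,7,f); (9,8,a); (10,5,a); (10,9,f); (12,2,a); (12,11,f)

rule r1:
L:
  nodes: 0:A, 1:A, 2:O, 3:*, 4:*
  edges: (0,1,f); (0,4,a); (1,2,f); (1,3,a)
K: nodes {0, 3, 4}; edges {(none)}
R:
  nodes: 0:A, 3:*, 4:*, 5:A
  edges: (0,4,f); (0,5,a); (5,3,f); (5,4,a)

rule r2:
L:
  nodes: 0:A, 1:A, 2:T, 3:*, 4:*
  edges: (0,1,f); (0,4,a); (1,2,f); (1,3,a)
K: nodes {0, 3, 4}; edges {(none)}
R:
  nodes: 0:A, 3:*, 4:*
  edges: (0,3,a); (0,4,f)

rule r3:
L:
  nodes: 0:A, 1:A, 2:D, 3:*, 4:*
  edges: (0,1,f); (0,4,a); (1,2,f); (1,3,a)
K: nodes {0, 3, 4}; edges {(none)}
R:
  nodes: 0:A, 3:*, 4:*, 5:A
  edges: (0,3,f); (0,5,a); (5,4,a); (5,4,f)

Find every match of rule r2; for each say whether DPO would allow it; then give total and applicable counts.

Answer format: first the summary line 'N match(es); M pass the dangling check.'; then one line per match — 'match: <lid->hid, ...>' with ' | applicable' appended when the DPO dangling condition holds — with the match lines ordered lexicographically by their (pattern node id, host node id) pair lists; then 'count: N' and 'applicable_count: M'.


1 match(es); 1 pass the dangling check.
match: 0->10, 1->9, 2->7, 3->8, 4->5 | applicable
count: 1
applicable_count: 1


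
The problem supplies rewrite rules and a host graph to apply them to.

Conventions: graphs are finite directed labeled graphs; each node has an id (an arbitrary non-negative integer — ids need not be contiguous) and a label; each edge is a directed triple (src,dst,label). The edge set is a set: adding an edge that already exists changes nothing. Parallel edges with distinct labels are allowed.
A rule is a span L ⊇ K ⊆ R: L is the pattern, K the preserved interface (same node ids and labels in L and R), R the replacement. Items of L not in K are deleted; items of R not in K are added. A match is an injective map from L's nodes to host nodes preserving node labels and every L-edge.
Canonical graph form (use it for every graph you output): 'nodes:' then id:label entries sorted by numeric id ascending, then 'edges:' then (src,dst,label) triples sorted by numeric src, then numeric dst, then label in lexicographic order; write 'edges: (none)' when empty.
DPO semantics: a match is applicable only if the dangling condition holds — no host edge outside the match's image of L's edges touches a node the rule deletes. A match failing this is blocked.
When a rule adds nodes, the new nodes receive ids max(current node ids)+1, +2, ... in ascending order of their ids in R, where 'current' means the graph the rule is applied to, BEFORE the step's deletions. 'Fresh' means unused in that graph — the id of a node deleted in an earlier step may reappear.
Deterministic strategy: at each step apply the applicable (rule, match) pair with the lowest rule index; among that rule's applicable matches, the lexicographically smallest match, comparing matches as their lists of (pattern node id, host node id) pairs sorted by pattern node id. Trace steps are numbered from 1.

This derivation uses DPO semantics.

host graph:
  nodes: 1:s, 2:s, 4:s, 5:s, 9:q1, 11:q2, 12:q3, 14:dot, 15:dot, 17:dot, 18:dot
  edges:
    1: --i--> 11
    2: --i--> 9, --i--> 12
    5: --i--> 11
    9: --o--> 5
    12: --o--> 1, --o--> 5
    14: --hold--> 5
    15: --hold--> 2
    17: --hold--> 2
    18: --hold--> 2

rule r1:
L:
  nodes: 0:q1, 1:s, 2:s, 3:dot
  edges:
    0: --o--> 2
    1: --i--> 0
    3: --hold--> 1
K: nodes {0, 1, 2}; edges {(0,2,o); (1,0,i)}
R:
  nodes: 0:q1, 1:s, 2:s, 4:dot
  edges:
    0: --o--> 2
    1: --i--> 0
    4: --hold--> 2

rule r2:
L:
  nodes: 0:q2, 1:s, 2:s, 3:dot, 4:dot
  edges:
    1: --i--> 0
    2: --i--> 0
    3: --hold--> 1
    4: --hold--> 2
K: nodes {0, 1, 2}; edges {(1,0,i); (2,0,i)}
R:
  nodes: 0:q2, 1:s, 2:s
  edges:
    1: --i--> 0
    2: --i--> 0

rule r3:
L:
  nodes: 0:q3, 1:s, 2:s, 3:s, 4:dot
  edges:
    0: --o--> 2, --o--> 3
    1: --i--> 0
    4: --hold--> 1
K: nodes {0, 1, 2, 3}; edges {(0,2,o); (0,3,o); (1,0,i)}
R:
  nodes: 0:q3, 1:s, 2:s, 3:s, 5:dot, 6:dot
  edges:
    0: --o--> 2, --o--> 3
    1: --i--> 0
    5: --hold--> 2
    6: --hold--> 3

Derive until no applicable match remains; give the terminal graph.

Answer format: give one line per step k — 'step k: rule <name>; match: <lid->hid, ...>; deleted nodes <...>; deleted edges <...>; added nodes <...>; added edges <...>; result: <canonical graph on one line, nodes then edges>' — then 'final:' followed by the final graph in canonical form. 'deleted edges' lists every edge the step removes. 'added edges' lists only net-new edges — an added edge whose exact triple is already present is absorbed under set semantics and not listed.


step 1: rule r1; match: 0->9, 1->2, 2->5, 3->15; deleted nodes 15; deleted edges (15,2,hold); added nodes 19; added edges (19,5,hold); result: nodes: 1:s, 2:s, 4:s, 5:s, 9:q1, 11:q2, 12:q3, 14:dot, 17:dot, 18:dot, 19:dot edges: (1,11,i); (2,9,i); (2,12,i); (5,11,i); (9,5,o); (12,1,o); (12,5,o); (14,5,hold); (17,2,hold); (18,2,hold); (19,5,hold)
step 2: rule r1; match: 0->9, 1->2, 2->5, 3->17; deleted nodes 17; deleted edges (17,2,hold); added nodes 20; added edges (20,5,hold); result: nodes: 1:s, 2:s, 4:s, 5:s, 9:q1, 11:q2, 12:q3, 14:dot, 18:dot, 19:dot, 20:dot edges: (1,11,i); (2,9,i); (2,12,i); (5,11,i); (9,5,o); (12,1,o); (12,5,o); (14,5,hold); (18,2,hold); (19,5,hold); (20,5,hold)
step 3: rule r1; match: 0->9, 1->2, 2->5, 3->18; deleted nodes 18; deleted edges (18,2,hold); added nodes 21; added edges (21,5,hold); result: nodes: 1:s, 2:s, 4:s, 5:s, 9:q1, 11:q2, 12:q3, 14:dot, 19:dot, 20:dot, 21:dot edges: (1,11,i); (2,9,i); (2,12,i); (5,11,i); (9,5,o); (12,1,o); (12,5,o); (14,5,hold); (19,5,hold); (20,5,hold); (21,5,hold)
final:
nodes: 1:s, 2:s, 4:s, 5:s, 9:q1, 11:q2, 12:q3, 14:dot, 19:dot, 20:dot, 21:dot
edges: (1,11,i); (2,9,i); (2,12,i); (5,11,i); (9,5,o); (12,1,o); (12,5,o); (14,5,hold); (19,5,hold); (20,5,hold); (21,5,hold)


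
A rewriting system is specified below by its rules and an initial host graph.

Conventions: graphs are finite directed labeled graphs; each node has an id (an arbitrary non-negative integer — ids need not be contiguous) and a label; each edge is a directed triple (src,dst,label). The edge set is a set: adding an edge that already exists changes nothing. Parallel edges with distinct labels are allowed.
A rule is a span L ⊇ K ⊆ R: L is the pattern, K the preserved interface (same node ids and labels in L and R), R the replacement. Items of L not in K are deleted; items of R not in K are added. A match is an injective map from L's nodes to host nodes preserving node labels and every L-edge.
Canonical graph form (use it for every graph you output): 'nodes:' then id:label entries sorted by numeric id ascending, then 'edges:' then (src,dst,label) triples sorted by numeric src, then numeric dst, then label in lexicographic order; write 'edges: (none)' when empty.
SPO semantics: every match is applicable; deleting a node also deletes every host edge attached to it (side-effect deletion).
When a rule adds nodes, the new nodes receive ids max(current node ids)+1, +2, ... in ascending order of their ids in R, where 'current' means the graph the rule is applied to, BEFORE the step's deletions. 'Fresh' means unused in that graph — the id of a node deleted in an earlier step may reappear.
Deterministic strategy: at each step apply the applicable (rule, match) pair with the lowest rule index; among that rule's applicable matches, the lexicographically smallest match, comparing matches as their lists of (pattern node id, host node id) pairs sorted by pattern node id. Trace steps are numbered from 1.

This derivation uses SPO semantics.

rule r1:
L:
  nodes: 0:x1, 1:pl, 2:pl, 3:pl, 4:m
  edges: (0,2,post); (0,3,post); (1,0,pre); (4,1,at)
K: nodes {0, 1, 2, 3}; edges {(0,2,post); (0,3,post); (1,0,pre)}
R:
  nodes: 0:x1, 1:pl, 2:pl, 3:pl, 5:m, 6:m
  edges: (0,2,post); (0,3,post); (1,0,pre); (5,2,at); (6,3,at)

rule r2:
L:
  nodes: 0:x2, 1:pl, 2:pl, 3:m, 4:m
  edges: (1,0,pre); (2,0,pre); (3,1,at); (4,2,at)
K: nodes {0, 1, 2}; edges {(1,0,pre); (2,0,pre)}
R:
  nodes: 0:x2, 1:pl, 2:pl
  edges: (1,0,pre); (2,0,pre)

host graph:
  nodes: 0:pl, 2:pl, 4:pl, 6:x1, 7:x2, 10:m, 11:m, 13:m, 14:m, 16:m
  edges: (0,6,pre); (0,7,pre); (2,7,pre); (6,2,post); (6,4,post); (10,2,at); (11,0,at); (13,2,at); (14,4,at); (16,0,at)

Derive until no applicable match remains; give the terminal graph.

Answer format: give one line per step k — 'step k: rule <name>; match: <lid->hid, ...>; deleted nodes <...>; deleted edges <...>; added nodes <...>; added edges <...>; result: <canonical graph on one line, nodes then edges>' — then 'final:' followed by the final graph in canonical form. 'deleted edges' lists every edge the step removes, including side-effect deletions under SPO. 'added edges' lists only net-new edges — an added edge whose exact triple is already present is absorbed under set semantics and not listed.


step 1: rule r1; match: 0->6, 1->0, 2->2, 3->4, 4->11; deleted nodes 11; deleted edges (11,0,at); added nodes 17, 18; added edges (17,2,at); (18,4,at); result: nodes: 0:pl, 2:pl, 4:pl, 6:x1, 7:x2, 10:m, 13:m, 14:m, 16:m, 17:m, 18:m edges: (0,6,pre); (0,7,pre); (2,7,pre); (6,2,post); (6,4,post); (10,2,at); (13,2,at); (14,4,at); (16,0,at); (17,2,at); (18,4,at)
step 2: rule r1; match: 0->6, 1->0, 2->2, 3->4, 4->16; deleted nodes 16; deleted edges (16,0,at); added nodes 19, 20; added edges (19,2,at); (20,4,at); result: nodes: 0:pl, 2:pl, 4:pl, 6:x1, 7:x2, 10:m, 13:m, 14:m, 17:m, 18:m, 19:m, 20:m edges: (0,6,pre); (0,7,pre); (2,7,pre); (6,2,post); (6,4,post); (10,2,at); (13,2,at); (14,4,at); (17,2,at); (18,4,at); (19,2,at); (20,4,at)
final:
nodes: 0:pl, 2:pl, 4:pl, 6:x1, 7:x2, 10:m, 13:m, 14:m, 17:m, 18:m, 19:m, 20:m
edges: (0,6,pre); (0,7,pre); (2,7,pre); (6,2,post); (6,4,post); (10,2,at); (13,2,at); (14,4,at); (17,2,at); (18,4,at); (19,2,at); (20,4,at)


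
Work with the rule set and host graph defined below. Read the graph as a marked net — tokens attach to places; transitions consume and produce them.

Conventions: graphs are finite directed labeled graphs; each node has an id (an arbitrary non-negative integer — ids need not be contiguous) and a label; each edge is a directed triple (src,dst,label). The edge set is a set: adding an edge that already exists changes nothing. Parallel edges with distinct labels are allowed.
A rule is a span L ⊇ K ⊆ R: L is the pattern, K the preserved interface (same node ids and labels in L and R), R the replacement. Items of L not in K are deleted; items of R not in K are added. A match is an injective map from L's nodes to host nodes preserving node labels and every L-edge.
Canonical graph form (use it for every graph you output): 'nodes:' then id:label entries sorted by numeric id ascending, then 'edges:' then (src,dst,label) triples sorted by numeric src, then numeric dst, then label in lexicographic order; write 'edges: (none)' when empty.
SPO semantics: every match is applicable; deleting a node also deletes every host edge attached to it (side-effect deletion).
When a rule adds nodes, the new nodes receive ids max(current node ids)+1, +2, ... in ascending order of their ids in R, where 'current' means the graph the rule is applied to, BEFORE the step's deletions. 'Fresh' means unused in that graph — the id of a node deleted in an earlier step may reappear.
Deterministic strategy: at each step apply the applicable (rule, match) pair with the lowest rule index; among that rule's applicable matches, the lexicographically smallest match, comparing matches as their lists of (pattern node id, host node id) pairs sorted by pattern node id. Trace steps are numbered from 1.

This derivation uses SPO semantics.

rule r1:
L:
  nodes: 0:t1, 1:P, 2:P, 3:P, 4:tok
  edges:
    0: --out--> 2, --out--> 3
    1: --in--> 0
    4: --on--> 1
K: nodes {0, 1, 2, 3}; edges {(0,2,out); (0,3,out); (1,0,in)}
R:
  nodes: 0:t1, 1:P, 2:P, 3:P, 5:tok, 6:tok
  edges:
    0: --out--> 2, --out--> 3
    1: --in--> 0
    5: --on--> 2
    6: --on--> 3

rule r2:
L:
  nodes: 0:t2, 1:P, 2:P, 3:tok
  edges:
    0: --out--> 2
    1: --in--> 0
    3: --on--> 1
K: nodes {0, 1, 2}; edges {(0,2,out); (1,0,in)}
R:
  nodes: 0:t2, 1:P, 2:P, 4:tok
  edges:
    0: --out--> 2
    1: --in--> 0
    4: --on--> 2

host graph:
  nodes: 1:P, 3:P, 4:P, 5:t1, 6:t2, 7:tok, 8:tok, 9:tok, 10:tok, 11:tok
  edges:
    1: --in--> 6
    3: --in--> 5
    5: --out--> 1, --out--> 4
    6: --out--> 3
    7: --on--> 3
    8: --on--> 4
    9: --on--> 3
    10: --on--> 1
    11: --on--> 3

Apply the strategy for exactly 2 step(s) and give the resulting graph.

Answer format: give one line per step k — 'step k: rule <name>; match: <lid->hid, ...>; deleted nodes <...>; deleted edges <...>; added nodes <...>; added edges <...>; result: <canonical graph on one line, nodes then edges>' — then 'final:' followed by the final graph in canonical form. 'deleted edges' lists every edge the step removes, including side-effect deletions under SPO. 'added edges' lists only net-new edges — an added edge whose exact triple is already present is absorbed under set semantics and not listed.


step 1: rule r1; match: 0->5, 1->3, 2->1, 3->4, 4->7; deleted nodes 7; deleted edges (7,3,on); added nodes 12, 13; added edges (12,1,on); (13,4,on); result: nodes: 1:P, 3:P, 4:P, 5:t1, 6:t2, 8:tok, 9:tok, 10:tok, 11:tok, 12:tok, 13:tok edges: (1,6,in); (3,5,in); (5,1,out); (5,4,out); (6,3,out); (8,4,on); (9,3,on); (10,1,on); (11,3,on); (12,1,on); (13,4,on)
step 2: rule r1; match: 0->5, 1->3, 2->1, 3->4, 4->9; deleted nodes 9; deleted edges (9,3,on); added nodes 14, 15; added edges (14,1,on); (15,4,on); result: nodes: 1:P, 3:P, 4:P, 5:t1, 6:t2, 8:tok, 10:tok, 11:tok, 12:tok, 13:tok, 14:tok, 15:tok edges: (1,6,in); (3,5,in); (5,1,out); (5,4,out); (6,3,out); (8,4,on); (10,1,on); (11,3,on); (12,1,on); (13,4,on); (14,1,on); (15,4,on)
final:
nodes: 1:P, 3:P, 4:P, 5:t1, 6:t2, 8:tok, 10:tok, 11:tok, 12:tok, 13:tok, 14:tok, 15:tok
edges: (1,6,in); (3,5,in); (5,1,out); (5,4,out); (6,3,out); (8,4,on); (10,1,on); (11,3,on); (12,1,on); (13,4,on); (14,1,on); (15,4,on)


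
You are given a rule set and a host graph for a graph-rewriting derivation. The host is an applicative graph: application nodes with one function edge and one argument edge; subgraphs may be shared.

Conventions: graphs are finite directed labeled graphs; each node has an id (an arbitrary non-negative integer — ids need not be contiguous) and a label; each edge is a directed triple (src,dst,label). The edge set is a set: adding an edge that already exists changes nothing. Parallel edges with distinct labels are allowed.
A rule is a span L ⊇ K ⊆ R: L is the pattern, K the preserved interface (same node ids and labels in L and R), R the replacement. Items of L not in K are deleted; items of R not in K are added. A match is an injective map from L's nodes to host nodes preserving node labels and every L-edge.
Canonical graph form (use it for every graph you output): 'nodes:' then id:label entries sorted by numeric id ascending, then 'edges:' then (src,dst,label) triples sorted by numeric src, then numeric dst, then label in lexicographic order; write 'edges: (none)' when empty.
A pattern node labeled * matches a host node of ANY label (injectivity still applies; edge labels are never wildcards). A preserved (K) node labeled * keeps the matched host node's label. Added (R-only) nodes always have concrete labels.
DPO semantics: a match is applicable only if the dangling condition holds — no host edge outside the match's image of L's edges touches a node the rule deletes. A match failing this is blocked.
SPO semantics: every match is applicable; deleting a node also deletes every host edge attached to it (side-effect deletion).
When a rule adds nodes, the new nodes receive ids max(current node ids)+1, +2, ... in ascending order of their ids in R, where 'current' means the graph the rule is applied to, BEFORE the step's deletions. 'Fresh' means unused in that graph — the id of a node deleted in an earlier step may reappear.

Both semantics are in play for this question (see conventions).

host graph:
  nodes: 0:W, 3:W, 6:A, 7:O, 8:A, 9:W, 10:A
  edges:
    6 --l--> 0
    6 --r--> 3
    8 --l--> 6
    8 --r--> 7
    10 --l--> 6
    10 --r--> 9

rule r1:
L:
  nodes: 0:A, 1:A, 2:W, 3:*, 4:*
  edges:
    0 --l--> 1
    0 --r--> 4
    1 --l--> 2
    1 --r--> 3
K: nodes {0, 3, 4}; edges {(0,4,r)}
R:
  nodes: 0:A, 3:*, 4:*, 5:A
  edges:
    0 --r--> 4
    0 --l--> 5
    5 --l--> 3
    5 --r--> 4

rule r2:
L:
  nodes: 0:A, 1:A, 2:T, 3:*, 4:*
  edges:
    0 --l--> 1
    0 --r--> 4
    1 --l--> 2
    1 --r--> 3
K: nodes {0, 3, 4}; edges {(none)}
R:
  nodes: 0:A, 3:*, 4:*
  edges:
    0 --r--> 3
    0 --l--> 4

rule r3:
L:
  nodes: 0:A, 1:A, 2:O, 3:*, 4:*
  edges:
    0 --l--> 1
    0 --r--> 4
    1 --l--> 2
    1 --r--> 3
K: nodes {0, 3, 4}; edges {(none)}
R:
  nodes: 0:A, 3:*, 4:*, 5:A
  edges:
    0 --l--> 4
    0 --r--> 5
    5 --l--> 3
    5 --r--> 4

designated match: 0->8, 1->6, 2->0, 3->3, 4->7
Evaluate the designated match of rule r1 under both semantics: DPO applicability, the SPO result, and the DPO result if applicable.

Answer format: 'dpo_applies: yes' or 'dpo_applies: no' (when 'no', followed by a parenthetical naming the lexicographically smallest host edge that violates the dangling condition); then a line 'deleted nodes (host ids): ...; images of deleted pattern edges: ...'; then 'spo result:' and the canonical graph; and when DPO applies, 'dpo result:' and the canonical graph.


dpo_applies: no
(the rule deletes node 6, which keeps host edge (10,6,l) outside the match image — the dangling condition fails, DPO blocks; SPO proceeds and side-deletes such edges)
deleted nodes (host ids): 0, 6; images of deleted pattern edges: (6,0,l); (6,3,r); (8,6,l)
spo result:
nodes: 3:W, 7:O, 8:A, 9:W, 10:A, 11:A
edges: (8,7,r); (8,11,l); (10,9,r); (11,3,l); (11,7,r)


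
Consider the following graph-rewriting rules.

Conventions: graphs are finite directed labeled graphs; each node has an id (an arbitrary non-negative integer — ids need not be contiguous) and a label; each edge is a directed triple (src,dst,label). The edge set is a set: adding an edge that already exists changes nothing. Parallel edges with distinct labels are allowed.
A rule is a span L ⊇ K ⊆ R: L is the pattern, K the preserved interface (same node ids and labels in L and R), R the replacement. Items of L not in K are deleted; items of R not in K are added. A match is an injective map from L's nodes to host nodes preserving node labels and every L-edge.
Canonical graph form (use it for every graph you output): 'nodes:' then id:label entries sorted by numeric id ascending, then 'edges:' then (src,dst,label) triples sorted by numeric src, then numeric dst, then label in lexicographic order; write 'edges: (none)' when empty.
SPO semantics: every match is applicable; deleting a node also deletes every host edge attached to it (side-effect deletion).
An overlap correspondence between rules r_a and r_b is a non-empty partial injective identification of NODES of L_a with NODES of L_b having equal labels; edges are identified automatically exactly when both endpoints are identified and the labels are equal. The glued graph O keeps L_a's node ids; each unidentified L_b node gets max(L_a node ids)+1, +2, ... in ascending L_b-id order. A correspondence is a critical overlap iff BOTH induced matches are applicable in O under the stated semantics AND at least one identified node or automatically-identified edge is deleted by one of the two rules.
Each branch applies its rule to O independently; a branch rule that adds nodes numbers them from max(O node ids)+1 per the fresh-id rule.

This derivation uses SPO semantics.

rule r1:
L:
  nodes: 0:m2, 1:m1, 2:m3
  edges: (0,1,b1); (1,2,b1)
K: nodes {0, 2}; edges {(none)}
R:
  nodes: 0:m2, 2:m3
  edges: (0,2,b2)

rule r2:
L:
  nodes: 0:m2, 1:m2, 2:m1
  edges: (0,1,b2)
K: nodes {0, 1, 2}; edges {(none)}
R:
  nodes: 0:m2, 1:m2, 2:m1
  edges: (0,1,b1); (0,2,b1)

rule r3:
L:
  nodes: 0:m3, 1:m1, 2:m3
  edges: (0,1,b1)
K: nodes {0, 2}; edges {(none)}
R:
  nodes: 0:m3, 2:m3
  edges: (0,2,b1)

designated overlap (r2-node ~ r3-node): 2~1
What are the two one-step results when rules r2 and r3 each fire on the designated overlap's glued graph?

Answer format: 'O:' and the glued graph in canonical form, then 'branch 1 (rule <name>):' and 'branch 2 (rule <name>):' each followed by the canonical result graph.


O:
nodes: 0:m2, 1:m2, 2:m1, 3:m3, 4:m3
edges: (0,1,b2); (3,2,b1)
branch 1 (rule r2):
nodes: 0:m2, 1:m2, 2:m1, 3:m3, 4:m3
edges: (0,1,b1); (0,2,b1); (3,2,b1)
branch 2 (rule r3):
nodes: 0:m2, 1:m2, 3:m3, 4:m3
edges: (0,1,b2); (3,4,b1)


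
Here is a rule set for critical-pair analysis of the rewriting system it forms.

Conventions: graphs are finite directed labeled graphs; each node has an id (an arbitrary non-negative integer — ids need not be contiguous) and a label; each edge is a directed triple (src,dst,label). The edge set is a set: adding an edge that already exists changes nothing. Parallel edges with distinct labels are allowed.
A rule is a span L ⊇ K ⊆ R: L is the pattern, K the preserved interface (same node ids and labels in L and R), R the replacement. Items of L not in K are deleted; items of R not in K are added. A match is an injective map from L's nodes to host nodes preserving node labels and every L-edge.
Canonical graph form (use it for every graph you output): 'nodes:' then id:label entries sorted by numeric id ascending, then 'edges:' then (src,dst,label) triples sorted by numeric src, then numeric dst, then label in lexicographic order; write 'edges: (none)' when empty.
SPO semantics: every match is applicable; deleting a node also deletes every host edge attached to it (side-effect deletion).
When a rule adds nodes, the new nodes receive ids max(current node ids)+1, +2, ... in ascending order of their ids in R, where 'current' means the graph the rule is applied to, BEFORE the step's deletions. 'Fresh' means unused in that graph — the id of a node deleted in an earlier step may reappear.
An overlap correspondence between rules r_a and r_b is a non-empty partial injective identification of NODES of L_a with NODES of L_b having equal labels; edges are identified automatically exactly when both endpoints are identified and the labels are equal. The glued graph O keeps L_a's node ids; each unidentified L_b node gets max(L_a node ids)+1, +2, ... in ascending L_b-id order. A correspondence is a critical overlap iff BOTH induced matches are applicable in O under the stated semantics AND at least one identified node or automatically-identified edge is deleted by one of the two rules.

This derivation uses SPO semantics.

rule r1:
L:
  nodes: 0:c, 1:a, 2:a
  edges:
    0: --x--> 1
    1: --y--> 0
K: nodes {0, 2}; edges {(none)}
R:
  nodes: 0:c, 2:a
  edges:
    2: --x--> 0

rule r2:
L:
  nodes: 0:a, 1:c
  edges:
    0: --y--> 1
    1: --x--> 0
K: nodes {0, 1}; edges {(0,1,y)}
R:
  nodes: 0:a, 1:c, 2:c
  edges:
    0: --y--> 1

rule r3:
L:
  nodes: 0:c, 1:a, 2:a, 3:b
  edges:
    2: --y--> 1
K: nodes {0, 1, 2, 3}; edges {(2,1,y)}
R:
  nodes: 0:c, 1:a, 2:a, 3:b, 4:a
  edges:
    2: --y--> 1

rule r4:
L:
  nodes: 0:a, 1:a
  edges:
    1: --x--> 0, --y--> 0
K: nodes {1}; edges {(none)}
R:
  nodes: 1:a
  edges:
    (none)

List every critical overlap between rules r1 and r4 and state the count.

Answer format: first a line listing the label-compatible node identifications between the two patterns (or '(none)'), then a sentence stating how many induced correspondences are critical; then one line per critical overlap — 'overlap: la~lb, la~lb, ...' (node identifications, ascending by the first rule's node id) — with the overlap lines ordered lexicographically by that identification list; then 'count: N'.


label-compatible node identifications between L(r1) and L(r4): 1~0, 1~1, 2~0, 2~1
5 of the induced correspondences are critical overlaps of r1 and r4.
overlap: 1~0
overlap: 1~0, 2~1
overlap: 1~1
overlap: 1~1, 2~0
overlap: 2~0
count: 5


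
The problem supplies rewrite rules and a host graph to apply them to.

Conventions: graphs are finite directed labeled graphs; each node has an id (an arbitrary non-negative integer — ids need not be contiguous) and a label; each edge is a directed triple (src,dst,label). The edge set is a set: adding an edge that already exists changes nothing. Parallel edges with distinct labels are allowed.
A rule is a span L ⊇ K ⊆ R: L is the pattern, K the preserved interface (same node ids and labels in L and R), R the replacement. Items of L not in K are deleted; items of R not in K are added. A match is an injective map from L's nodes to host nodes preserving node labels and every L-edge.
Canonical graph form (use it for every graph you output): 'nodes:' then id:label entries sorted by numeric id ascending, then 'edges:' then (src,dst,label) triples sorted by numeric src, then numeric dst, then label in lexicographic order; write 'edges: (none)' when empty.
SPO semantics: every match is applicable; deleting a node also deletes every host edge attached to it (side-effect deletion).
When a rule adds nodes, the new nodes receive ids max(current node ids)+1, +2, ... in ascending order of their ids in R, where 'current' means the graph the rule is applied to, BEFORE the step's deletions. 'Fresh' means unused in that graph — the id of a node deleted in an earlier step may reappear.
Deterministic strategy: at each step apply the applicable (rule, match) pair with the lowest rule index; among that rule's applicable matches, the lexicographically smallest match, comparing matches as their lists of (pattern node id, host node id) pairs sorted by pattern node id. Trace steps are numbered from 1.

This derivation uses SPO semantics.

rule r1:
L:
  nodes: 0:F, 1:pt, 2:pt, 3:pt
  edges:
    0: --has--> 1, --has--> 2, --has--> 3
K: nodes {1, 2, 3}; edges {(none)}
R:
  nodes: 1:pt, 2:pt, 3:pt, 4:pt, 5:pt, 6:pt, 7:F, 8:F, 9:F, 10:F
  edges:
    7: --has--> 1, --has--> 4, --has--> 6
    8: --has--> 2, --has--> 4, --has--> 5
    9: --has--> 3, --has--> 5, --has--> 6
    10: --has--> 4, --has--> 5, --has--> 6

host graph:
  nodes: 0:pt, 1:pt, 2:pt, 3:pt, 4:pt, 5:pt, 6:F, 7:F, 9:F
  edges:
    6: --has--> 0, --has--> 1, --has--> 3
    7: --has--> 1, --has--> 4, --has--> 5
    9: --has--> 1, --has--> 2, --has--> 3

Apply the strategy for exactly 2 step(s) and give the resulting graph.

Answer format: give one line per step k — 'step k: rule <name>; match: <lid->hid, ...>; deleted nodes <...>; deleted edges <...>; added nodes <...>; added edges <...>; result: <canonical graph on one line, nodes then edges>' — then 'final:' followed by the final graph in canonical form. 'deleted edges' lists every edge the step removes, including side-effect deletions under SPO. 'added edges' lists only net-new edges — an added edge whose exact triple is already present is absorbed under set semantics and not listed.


step 1: rule r1; match: 0->6, 1->0, 2->1, 3->3; deleted nodes 6; deleted edges (6,0,has); (6,1,has); (6,3,has); added nodes 10, 11, 12, 13, 14, 15, 16; added edges (13,0,has); (13,10,has); (13,12,has); (14,1,has); (14,10,has); (14,11,has); (15,3,has); (15,11,has); (15,12,has); (16,10,has); (16,11,has); (16,12,has); result: nodes: 0:pt, 1:pt, 2:pt, 3:pt, 4:pt, 5:pt, 7:F, 9:F, 10:pt, 11:pt, 12:pt, 13:F, 14:F, 15:F, 16:F edges: (7,1,has); (7,4,has); (7,5,has); (9,1,has); (9,2,has); (9,3,has); (13,0,has); (13,10,has); (13,12,has); (14,1,has); (14,10,has); (14,11,has); (15,3,has); (15,11,has); (15,12,has); (16,10,has); (16,11,has); (16,12,has)
step 2: rule r1; match: 0->7, 1->1, 2->4, 3->5; deleted nodes 7; deleted edges (7,1,has); (7,4,has); (7,5,has); added nodes 17, 18, 19, 20, 21, 22, 23; added edges (20,1,has); (20,17,has); (20,19,has); (21,4,has); (21,17,has); (21,18,has); (22,5,has); (22,18,has); (22,19,has); (23,17,has); (23,18,has); (23,19,has); result: nodes: 0:pt, 1:pt, 2:pt, 3:pt, 4:pt, 5:pt, 9:F, 10:pt, 11:pt, 12:pt, 13:F, 14:F, 15:F, 16:F, 17:pt, 18:pt, 19:pt, 20:F, 21:F, 22:F, 23:F edges: (9,1,has); (9,2,has); (9,3,has); (13,0,has); (13,10,has); (13,12,has); (14,1,has); (14,10,has); (14,11,has); (15,3,has); (15,11,has); (15,12,has); (16,10,has); (16,11,has); (16,12,has); (20,1,has); (20,17,has); (20,19,has); (21,4,has); (21,17,has); (21,18,has); (22,5,has); (22,18,has); (22,19,has); (23,17,has); (23,18,has); (23,19,has)
final:
nodes: 0:pt, 1:pt, 2:pt, 3:pt, 4:pt, 5:pt, 9:F, 10:pt, 11:pt, 12:pt, 13:F, 14:F, 15:F, 16:F, 17:pt, 18:pt, 19:pt, 20:F, 21:F, 22:F, 23:F
edges: (9,1,has); (9,2,has); (9,3,has); (13,0,has); (13,10,has); (13,12,has); (14,1,has); (14,10,has); (14,11,has); (15,3,has); (15,11,has); (15,12,has); (16,10,has); (16,11,has); (16,12,has); (20,1,has); (20,17,has); (20,19,has); (21,4,has); (21,17,has); (21,18,has); (22,5,has); (22,18,has); (22,19,has); (23,17,has); (23,18,has); (23,19,has)


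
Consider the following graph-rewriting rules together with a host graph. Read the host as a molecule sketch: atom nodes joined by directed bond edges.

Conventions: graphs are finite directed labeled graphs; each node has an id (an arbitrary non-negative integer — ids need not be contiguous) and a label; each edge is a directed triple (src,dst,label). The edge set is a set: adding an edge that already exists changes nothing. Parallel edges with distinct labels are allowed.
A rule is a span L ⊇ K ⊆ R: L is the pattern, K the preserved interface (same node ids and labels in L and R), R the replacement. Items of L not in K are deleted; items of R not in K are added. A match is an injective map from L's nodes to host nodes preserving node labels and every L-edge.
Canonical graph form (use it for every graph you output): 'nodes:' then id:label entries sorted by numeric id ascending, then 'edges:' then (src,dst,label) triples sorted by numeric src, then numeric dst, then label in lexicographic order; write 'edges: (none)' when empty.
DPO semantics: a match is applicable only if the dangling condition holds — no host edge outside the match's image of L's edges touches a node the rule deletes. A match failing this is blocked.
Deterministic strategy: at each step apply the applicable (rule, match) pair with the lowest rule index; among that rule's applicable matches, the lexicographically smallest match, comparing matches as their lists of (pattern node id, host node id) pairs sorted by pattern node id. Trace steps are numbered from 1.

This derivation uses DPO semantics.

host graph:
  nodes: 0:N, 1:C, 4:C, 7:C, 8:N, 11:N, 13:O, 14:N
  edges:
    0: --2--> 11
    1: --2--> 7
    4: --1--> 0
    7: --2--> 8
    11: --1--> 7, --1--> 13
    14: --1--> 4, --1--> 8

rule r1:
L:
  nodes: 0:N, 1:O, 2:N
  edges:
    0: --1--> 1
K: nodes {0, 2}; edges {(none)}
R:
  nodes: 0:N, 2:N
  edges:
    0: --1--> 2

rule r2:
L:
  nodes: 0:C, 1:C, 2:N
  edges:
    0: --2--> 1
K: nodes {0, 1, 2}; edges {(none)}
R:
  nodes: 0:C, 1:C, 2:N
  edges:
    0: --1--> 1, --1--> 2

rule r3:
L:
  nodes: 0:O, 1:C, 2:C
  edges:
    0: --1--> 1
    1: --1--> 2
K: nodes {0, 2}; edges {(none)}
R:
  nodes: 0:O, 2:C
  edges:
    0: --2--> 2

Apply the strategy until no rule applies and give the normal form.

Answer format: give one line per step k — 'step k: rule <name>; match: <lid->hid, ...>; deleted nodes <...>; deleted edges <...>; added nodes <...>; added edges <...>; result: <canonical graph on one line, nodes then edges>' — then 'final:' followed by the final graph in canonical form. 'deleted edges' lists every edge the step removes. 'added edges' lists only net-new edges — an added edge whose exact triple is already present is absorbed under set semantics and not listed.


step 1: rule r1; match: 0->11, 1->13, 2->0; deleted nodes 13; deleted edges (11,13,1); added nodes (none); added edges (11,0,1); result: nodes: 0:N, 1:C, 4:C, 7:C, 8:N, 11:N, 14:N edges: (0,11,2); (1,7,2); (4,0,1); (7,8,2); (11,0,1); (11,7,1); (14,4,1); (14,8,1)
step 2: rule r2; match: 0->1, 1->7, 2->0; deleted nodes (none); deleted edges (1,7,2); added nodes (none); added edges (1,0,1); (1,7,1); result: nodes: 0:N, 1:C, 4:C, 7:C, 8:N, 11:N, 14:N edges: (0,11,2); (1,0,1); (1,7,1); (4,0,1); (7,8,2); (11,0,1); (11,7,1); (14,4,1); (14,8,1)
final:
nodes: 0:N, 1:C, 4:C, 7:C, 8:N, 11:N, 14:N
edges: (0,11,2); (1,0,1); (1,7,1); (4,0,1); (7,8,2); (11,0,1); (11,7,1); (14,4,1); (14,8,1)


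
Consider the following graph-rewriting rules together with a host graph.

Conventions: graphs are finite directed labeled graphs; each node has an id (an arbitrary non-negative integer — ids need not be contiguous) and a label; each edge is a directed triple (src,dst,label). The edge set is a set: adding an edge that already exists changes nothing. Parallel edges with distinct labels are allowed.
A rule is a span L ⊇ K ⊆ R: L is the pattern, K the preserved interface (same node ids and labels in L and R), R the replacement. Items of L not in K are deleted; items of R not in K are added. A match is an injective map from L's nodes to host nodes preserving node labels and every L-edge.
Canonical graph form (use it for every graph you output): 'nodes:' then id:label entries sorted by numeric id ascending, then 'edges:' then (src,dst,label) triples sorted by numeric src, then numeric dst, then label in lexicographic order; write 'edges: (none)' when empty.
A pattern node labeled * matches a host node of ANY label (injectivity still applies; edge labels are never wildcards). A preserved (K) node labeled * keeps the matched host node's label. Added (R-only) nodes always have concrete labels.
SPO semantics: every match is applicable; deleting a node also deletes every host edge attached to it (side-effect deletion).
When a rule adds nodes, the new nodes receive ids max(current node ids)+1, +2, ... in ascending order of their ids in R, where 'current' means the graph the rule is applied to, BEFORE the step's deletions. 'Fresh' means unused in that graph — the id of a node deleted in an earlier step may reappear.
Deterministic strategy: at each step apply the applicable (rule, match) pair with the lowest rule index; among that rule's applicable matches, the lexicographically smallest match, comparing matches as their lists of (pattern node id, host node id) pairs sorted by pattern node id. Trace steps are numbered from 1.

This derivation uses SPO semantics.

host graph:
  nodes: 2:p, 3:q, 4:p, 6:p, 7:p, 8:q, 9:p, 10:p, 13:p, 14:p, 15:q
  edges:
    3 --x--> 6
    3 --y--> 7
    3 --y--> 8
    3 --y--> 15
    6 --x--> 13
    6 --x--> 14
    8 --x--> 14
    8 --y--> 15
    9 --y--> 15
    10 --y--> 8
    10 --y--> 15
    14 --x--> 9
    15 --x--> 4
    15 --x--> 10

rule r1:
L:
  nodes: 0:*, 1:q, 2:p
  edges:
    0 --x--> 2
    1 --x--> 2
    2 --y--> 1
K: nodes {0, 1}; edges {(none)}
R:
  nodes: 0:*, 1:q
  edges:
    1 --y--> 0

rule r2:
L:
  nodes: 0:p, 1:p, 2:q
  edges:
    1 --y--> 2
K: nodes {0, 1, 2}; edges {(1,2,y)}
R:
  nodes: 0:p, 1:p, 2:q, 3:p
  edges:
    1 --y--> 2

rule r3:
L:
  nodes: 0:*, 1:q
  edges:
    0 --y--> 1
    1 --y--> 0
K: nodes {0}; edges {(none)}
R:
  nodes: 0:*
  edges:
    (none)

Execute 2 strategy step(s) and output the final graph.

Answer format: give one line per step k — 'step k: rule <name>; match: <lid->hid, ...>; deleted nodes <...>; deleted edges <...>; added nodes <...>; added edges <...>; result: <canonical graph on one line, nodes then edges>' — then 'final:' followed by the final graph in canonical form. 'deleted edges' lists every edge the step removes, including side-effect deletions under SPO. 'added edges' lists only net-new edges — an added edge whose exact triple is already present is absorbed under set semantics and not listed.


step 1: rule r2; match: 0->2, 1->9, 2->15; deleted nodes (none); deleted edges (none); added nodes 16; added edges (none); result: nodes: 2:p, 3:q, 4:p, 6:p, 7:p, 8:q, 9:p, 10:p, 13:p, 14:p, 15:q, 16:p edges: (3,6,x); (3,7,y); (3,8,y); (3,15,y); (6,13,x); (6,14,x); (8,14,x); (8,15,y); (9,15,y); (10,8,y); (10,15,y); (14,9,x); (15,4,x); (15,10,x)
step 2: rule r2; match: 0->2, 1->9, 2->15; deleted nodes (none); deleted edges (none); added nodes 17; added edges (none); result: nodes: 2:p, 3:q, 4:p, 6:p, 7:p, 8:q, 9:p, 10:p, 13:p, 14:p, 15:q, 16:p, 17:p edges: (3,6,x); (3,7,y); (3,8,y); (3,15,y); (6,13,x); (6,14,x); (8,14,x); (8,15,y); (9,15,y); (10,8,y); (10,15,y); (14,9,x); (15,4,x); (15,10,x)
final:
nodes: 2:p, 3:q, 4:p, 6:p, 7:p, 8:q, 9:p, 10:p, 13:p, 14:p, 15:q, 16:p, 17:p
edges: (3,6,x); (3,7,y); (3,8,y); (3,15,y); (6,13,x); (6,14,x); (8,14,x); (8,15,y); (9,15,y); (10,8,y); (10,15,y); (14,9,x); (15,4,x); (15,10,x)
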